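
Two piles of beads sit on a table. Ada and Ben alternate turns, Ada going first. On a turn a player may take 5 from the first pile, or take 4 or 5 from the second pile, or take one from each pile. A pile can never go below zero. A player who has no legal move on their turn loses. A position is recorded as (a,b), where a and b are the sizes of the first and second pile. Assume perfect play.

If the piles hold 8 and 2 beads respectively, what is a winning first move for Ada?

Move to (3,2).

Positions with no move are L. A position that does have a move is losing for the player to move precisely when every available move leads to a winning position for the opponent. Fill in the labels:
No move ever increases a pile, so every position that can arise here has a ≤ 8 and b ≤ 2; it is enough to label the cells with 0 ≤ a ≤ 8 and 0 ≤ b ≤ 2.
Every move lowers a or b (never raises either), so fill the grid row by row in increasing a, and left to right within a row: each cell's successors are then already labelled.
      b=0  b=1  b=2
a=0:    L    L    L
a=1:    L    W    W
a=2:    L    W    L
a=3:    L    W    L
a=4:    L    W    L
a=5:    W    W    W
a=6:    W    L    L
a=7:    W    L    W
a=8:    W    L    W
Cells with no legal move (terminal, hence L): (0,0), (0,1), (0,2), (1,0), (2,0), (3,0), (4,0).
The remaining L cells, each justified by listing all of its moves:
(2,2): L (sole option (1,1)(W) is W)
(3,2): L (sole option (2,1)(W) is W)
(4,2): L (sole option (3,1)(W) is W)
(6,1): L (options (1,1)(W), (5,0)(W) are all W)
(6,2): L (options (1,2)(W), (5,1)(W) are all W)
(7,1): L (options (2,1)(W), (6,0)(W) are all W)
(8,1): L (options (3,1)(W), (7,0)(W) are all W)
Every other cell has at least one move into one of the L cells above, so it is W.
From (8,2), the L positions reachable in one move are: (3,2), (7,1). Any move reaching one of these is winning.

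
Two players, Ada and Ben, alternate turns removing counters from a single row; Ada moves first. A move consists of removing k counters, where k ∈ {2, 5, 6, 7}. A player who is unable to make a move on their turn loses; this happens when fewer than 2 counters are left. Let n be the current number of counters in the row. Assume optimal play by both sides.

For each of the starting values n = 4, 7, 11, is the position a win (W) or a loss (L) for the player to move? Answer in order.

Use the standard recursion: the mover loses at a terminal position; elsewhere, the mover wins exactly when some move hands the opponent an L position.
n=0: no move → L
n=1: no move → L
n=2: W (go to 0, an L position)
n=3: W (go to 1, an L position)
n=4: L (sole option 2(W) is W)
n=5: W (go to 0, an L position)
n=6: W (go to 4, an L position)
n=7: W (go to 1, an L position)
n=8: W (go to 1, an L position)
n=9: W (go to 4, an L position)
n=10: W (go to 4, an L position)
n=11: W (go to 4, an L position)

4: L, 7: W, 11: W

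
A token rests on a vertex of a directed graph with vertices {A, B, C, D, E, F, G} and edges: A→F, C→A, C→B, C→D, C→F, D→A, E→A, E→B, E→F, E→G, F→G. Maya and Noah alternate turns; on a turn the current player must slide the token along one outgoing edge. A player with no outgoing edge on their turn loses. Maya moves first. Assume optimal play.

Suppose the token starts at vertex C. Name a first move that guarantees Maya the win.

Label each position W (a win for the player to move) or L (a loss). A position with no legal move is L; any other position is W exactly when some move reaches an L, and L when every move reaches a W.
Every edge goes from a vertex to one that appears earlier in the order B, G, F, A, D, E, C, so processing vertices in that order labels each vertex after all of its successors.
B: no outgoing edge → L
G: no outgoing edge → L
F: reaches L-position G → W
A: only reaches F(W), which is W → L
D: reaches L-position A → W
E: reaches L-position A → W
C: reaches L-position A → W
From C, the L positions reachable in one move are: A, B. Any move reaching one of these is winning.

Move to A.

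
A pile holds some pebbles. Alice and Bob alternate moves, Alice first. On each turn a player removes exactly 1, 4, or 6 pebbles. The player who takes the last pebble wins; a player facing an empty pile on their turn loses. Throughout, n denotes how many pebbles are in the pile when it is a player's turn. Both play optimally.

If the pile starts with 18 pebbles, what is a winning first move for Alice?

Remove 1, leaving 17.

Positions with no move are L. A position that does have a move is losing for the player to move precisely when every available move leads to a winning position for the opponent. Fill in the labels:
n=0: no move → L
n=1: W (go to 0, an L position)
n=2: L (sole option 1(W) is W)
n=3: W (go to 2, an L position)
n=4: W (go to 0, an L position)
n=5: L (options 4(W), 1(W) are all W)
n=6: W (go to 5, an L position)
n=7: L (options 6(W), 3(W), 1(W) are all W)
n=8: W (go to 7, an L position)
n=9: W (go to 5, an L position)
n=10: L (options 9(W), 6(W), 4(W) are all W)
n=11: W (go to 10, an L position)
n=12: L (options 11(W), 8(W), 6(W) are all W)
n=13: W (go to 12, an L position)
n=14: W (go to 10, an L position)
n=15: L (options 14(W), 11(W), 9(W) are all W)
n=16: W (go to 15, an L position)
n=17: L (options 16(W), 13(W), 11(W) are all W)
n=18: W (go to 17, an L position)
From 18, the L positions reachable in one move are: 17, 12. Any move reaching one of these is winning.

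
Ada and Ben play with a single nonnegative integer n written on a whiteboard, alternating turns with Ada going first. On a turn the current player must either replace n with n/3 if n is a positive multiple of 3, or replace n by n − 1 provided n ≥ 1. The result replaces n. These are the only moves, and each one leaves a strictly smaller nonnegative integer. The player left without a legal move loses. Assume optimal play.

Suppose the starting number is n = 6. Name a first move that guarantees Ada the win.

Move to 2.

Classify positions by backward induction: terminal positions (no move available) are L. From any other position, the mover wins iff some move reaches an L.
n=0: no move → L
n=1: →0(L), so W
n=2: →1(W) only, which is W, so L
n=3: →2(L), so W
n=4: →3(W) only, which is W, so L
n=5: →4(L), so W
n=6: →2(L), so W
From 6, the L positions reachable in one move are: 2.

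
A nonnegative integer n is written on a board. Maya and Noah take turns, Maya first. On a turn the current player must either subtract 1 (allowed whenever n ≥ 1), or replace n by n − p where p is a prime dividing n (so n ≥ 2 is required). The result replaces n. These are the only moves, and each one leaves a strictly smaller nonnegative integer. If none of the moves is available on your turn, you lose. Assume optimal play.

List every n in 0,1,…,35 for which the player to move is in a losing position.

Use the standard recursion: the mover loses at a terminal position; elsewhere, the mover wins exactly when some move hands the opponent an L position.
n=0: no move → L
n=1: →0(L), so W
n=2: →0(L), so W
n=3: →0(L), so W
n=4: →2(W), 3(W) — all W, so L
n=5: →0(L), so W
n=6: →4(L), so W
n=7: →0(L), so W
n=8: →6(W), 7(W) — all W, so L
n=9: →8(L), so W
n=10: →8(L), so W
n=11: →0(L), so W
n=12: →9(W), 10(W), 11(W) — all W, so L
n=13: →0(L), so W
n=14: →12(L), so W
n=15: →12(L), so W
n=16: →14(W), 15(W) — all W, so L
n=17: →0(L), so W
n=18: →16(L), so W
n=19: →0(L), so W
n=20: →15(W), 18(W), 19(W) — all W, so L
n=21: →20(L), so W
n=22: →20(L), so W
n=23: →0(L), so W
n=24: →21(W), 22(W), 23(W) — all W, so L
n=25: →20(L), so W
n=26: →24(L), so W
n=27: →24(L), so W
n=28: →21(W), 26(W), 27(W) — all W, so L
n=29: →0(L), so W
n=30: →28(L), so W
n=31: →0(L), so W
n=32: →30(W), 31(W) — all W, so L
n=33: →32(L), so W
n=34: →32(L), so W
n=35: →28(L), so W
Reading off the rows marked L gives the requested list; there are 9 such values of n.

0, 4, 8, 12, 16, 20, 24, 28, 32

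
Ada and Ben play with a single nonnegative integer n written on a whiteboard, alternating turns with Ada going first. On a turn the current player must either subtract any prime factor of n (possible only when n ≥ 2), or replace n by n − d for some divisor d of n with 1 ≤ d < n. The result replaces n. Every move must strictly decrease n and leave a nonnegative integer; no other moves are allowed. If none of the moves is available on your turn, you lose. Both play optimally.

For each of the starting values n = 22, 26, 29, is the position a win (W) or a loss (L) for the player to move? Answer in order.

Compute win/loss labels from the base case upward. A position with no move is L. Any other position is W if it can reach an L in one move, else L.
n=0: no move → L
n=1: no move → L
n=2: W (go to 0, an L position)
n=3: W (go to 0, an L position)
n=4: L (options 2(W), 3(W) are all W)
n=5: W (go to 0, an L position)
n=6: W (go to 4, an L position)
n=7: W (go to 0, an L position)
n=8: W (go to 4, an L position)
n=9: L (options 6(W), 8(W) are all W)
n=10: W (go to 9, an L position)
n=11: W (go to 0, an L position)
n=12: W (go to 9, an L position)
n=13: W (go to 0, an L position)
n=14: L (options 7(W), 12(W), 13(W) are all W)
n=15: W (go to 14, an L position)
n=16: W (go to 14, an L position)
n=17: W (go to 0, an L position)
n=18: W (go to 9, an L position)
n=19: W (go to 0, an L position)
n=20: L (options 10(W), 15(W), 16(W), 18(W), 19(W) are all W)
n=21: W (go to 14, an L position)
n=22: W (go to 20, an L position)
n=23: W (go to 0, an L position)
n=24: W (go to 20, an L position)
n=25: W (go to 20, an L position)
n=26: L (options 13(W), 24(W), 25(W) are all W)
n=27: W (go to 26, an L position)
n=28: W (go to 14, an L position)
n=29: W (go to 0, an L position)

22: W, 26: L, 29: W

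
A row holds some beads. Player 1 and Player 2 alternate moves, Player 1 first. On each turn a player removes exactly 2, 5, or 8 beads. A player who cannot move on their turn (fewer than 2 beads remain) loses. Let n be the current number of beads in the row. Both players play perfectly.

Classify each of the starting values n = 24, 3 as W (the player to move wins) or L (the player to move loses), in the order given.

Use the standard recursion: the mover loses at a terminal position; elsewhere, the mover wins exactly when some move hands the opponent an L position.
n=0: no move → L
n=1: no move → L
n=2: can move to 0, which is L ⇒ W
n=3: can move to 1, which is L ⇒ W
n=4: the only move is to 2(W), a W ⇒ L
n=5: can move to 0, which is L ⇒ W
n=6: can move to 4, which is L ⇒ W
n=7: moves to 5(W), 2(W); every one is W ⇒ L
n=8: can move to 0, which is L ⇒ W
n=9: can move to 7, which is L ⇒ W
n=10: moves to 8(W), 5(W), 2(W); every one is W ⇒ L
n=11: moves to 9(W), 6(W), 3(W); every one is W ⇒ L
n=12: can move to 10, which is L ⇒ W
n=13: can move to 11, which is L ⇒ W
n=14: moves to 12(W), 9(W), 6(W); every one is W ⇒ L
n=15: can move to 10, which is L ⇒ W
n=16: can move to 14, which is L ⇒ W
n=17: moves to 15(W), 12(W), 9(W); every one is W ⇒ L
n=18: can move to 10, which is L ⇒ W
n=19: can move to 17, which is L ⇒ W
n=20: moves to 18(W), 15(W), 12(W); every one is W ⇒ L
n=21: moves to 19(W), 16(W), 13(W); every one is W ⇒ L
n=22: can move to 20, which is L ⇒ W
n=23: can move to 21, which is L ⇒ W
n=24: moves to 22(W), 19(W), 16(W); every one is W ⇒ L

24: L, 3: W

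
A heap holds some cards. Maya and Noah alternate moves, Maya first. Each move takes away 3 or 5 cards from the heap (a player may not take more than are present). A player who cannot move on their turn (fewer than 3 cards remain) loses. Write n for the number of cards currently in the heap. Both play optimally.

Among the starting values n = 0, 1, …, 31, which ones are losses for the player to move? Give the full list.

0, 1, 2, 8, 9, 10, 16, 17, 18, 24, 25, 26

Classify positions by backward induction: terminal positions (no move available) are L. From any other position, the mover wins iff some move reaches an L.
n=0: no move → L
n=1: no move → L
n=2: no move → L
n=3: can move to 0, which is L ⇒ W
n=4: can move to 1, which is L ⇒ W
n=5: can move to 2, which is L ⇒ W
n=6: can move to 1, which is L ⇒ W
n=7: can move to 2, which is L ⇒ W
n=8: moves to 5(W), 3(W); every one is W ⇒ L
n=9: moves to 6(W), 4(W); every one is W ⇒ L
n=10: moves to 7(W), 5(W); every one is W ⇒ L
n=11: can move to 8, which is L ⇒ W
n=12: can move to 9, which is L ⇒ W
n=13: can move to 10, which is L ⇒ W
n=14: can move to 9, which is L ⇒ W
n=15: can move to 10, which is L ⇒ W
n=16: moves to 13(W), 11(W); every one is W ⇒ L
n=17: moves to 14(W), 12(W); every one is W ⇒ L
n=18: moves to 15(W), 13(W); every one is W ⇒ L
n=19: can move to 16, which is L ⇒ W
n=20: can move to 17, which is L ⇒ W
n=21: can move to 18, which is L ⇒ W
n=22: can move to 17, which is L ⇒ W
n=23: can move to 18, which is L ⇒ W
n=24: moves to 21(W), 19(W); every one is W ⇒ L
n=25: moves to 22(W), 20(W); every one is W ⇒ L
n=26: moves to 23(W), 21(W); every one is W ⇒ L
n=27: can move to 24, which is L ⇒ W
n=28: can move to 25, which is L ⇒ W
n=29: can move to 26, which is L ⇒ W
n=30: can move to 25, which is L ⇒ W
n=31: can move to 26, which is L ⇒ W
Reading off the rows marked L gives the requested list; there are 12 such values of n.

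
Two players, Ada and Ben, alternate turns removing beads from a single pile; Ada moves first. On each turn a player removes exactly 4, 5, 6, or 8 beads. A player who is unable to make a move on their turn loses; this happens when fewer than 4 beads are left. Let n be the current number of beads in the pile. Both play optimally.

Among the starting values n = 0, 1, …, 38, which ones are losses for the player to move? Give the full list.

Compute win/loss labels from the base case upward. A position with no move is L. Any other position is W if it can reach an L in one move, else L.
n=0: no move → L
n=1: no move → L
n=2: no move → L
n=3: no move → L
n=4: can move to 0, which is L ⇒ W
n=5: can move to 1, which is L ⇒ W
n=6: can move to 2, which is L ⇒ W
n=7: can move to 3, which is L ⇒ W
n=8: can move to 3, which is L ⇒ W
n=9: can move to 3, which is L ⇒ W
n=10: can move to 2, which is L ⇒ W
n=11: can move to 3, which is L ⇒ W
n=12: moves to 8(W), 7(W), 6(W), 4(W); every one is W ⇒ L
n=13: moves to 9(W), 8(W), 7(W), 5(W); every one is W ⇒ L
n=14: moves to 10(W), 9(W), 8(W), 6(W); every one is W ⇒ L
n=15: moves to 11(W), 10(W), 9(W), 7(W); every one is W ⇒ L
n=16: can move to 12, which is L ⇒ W
n=17: can move to 13, which is L ⇒ W
n=18: can move to 14, which is L ⇒ W
n=19: can move to 15, which is L ⇒ W
n=20: can move to 15, which is L ⇒ W
n=21: can move to 15, which is L ⇒ W
n=22: can move to 14, which is L ⇒ W
n=23: can move to 15, which is L ⇒ W
n=24: moves to 20(W), 19(W), 18(W), 16(W); every one is W ⇒ L
n=25: moves to 21(W), 20(W), 19(W), 17(W); every one is W ⇒ L
n=26: moves to 22(W), 21(W), 20(W), 18(W); every one is W ⇒ L
n=27: moves to 23(W), 22(W), 21(W), 19(W); every one is W ⇒ L
n=28: can move to 24, which is L ⇒ W
n=29: can move to 25, which is L ⇒ W
n=30: can move to 26, which is L ⇒ W
n=31: can move to 27, which is L ⇒ W
n=32: can move to 27, which is L ⇒ W
n=33: can move to 27, which is L ⇒ W
n=34: can move to 26, which is L ⇒ W
n=35: can move to 27, which is L ⇒ W
n=36: moves to 32(W), 31(W), 30(W), 28(W); every one is W ⇒ L
n=37: moves to 33(W), 32(W), 31(W), 29(W); every one is W ⇒ L
n=38: moves to 34(W), 33(W), 32(W), 30(W); every one is W ⇒ L
Reading off the rows marked L gives the requested list; there are 15 such values of n.

0, 1, 2, 3, 12, 13, 14, 15, 24, 25, 26, 27, 36, 37, 38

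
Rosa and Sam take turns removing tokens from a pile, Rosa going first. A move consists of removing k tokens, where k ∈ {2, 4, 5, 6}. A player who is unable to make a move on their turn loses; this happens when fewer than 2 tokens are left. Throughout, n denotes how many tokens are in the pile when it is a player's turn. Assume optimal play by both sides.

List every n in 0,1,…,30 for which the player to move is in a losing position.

Label each position W (a win for the player to move) or L (a loss). A position with no legal move is L; any other position is W exactly when some move reaches an L, and L when every move reaches a W.
n=0: no move → L
n=1: no move → L
n=2: →0(L), so W
n=3: →1(L), so W
n=4: →0(L), so W
n=5: →1(L), so W
n=6: →1(L), so W
n=7: →1(L), so W
n=8: →6(W), 4(W), 3(W), 2(W) — all W, so L
n=9: →7(W), 5(W), 4(W), 3(W) — all W, so L
n=10: →8(L), so W
n=11: →9(L), so W
n=12: →8(L), so W
n=13: →9(L), so W
n=14: →9(L), so W
n=15: →9(L), so W
n=16: →14(W), 12(W), 11(W), 10(W) — all W, so L
n=17: →15(W), 13(W), 12(W), 11(W) — all W, so L
n=18: →16(L), so W
n=19: →17(L), so W
n=20: →16(L), so W
n=21: →17(L), so W
n=22: →17(L), so W
n=23: →17(L), so W
n=24: →22(W), 20(W), 19(W), 18(W) — all W, so L
n=25: →23(W), 21(W), 20(W), 19(W) — all W, so L
n=26: →24(L), so W
n=27: →25(L), so W
n=28: →24(L), so W
n=29: →25(L), so W
n=30: →25(L), so W
The losing starting values of n are exactly the entries labelled L in this table (8 of them).

0, 1, 8, 9, 16, 17, 24, 25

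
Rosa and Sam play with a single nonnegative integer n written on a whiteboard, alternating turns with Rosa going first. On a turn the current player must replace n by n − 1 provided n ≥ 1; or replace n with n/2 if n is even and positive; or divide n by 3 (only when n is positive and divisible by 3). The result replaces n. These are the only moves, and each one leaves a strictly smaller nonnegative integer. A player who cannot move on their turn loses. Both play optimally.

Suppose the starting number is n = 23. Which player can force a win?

Use the standard recursion: the mover loses at a terminal position; elsewhere, the mover wins exactly when some move hands the opponent an L position.
n=0: no move → L
n=1: can move to 0, which is L ⇒ W
n=2: the only move is to 1(W), a W ⇒ L
n=3: can move to 2, which is L ⇒ W
n=4: can move to 2, which is L ⇒ W
n=5: the only move is to 4(W), a W ⇒ L
n=6: can move to 2, which is L ⇒ W
n=7: the only move is to 6(W), a W ⇒ L
n=8: can move to 7, which is L ⇒ W
n=9: moves to 3(W), 8(W); every one is W ⇒ L
n=10: can move to 5, which is L ⇒ W
n=11: the only move is to 10(W), a W ⇒ L
n=12: can move to 11, which is L ⇒ W
n=13: the only move is to 12(W), a W ⇒ L
n=14: can move to 7, which is L ⇒ W
n=15: can move to 5, which is L ⇒ W
n=16: moves to 8(W), 15(W); every one is W ⇒ L
n=17: can move to 16, which is L ⇒ W
n=18: can move to 9, which is L ⇒ W
n=19: the only move is to 18(W), a W ⇒ L
n=20: can move to 19, which is L ⇒ W
n=21: can move to 7, which is L ⇒ W
n=22: can move to 11, which is L ⇒ W
n=23: the only move is to 22(W), a W ⇒ L
Every move from 23 reaches a W position, so the mover loses.

Sam wins.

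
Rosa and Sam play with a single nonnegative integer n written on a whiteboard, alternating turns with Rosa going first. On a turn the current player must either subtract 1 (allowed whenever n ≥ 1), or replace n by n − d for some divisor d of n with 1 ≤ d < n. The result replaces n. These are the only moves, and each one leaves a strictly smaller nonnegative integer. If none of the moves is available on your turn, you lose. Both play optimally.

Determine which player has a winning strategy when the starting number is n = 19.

Sam wins.

Build the W/L table. Terminal = L. A non-terminal position is W if it has a move to some L; otherwise it is L.
n=0: no move → L
n=1: can move to 0, which is L ⇒ W
n=2: the only move is to 1(W), a W ⇒ L
n=3: can move to 2, which is L ⇒ W
n=4: can move to 2, which is L ⇒ W
n=5: the only move is to 4(W), a W ⇒ L
n=6: can move to 5, which is L ⇒ W
n=7: the only move is to 6(W), a W ⇒ L
n=8: can move to 7, which is L ⇒ W
n=9: moves to 6(W), 8(W); every one is W ⇒ L
n=10: can move to 5, which is L ⇒ W
n=11: the only move is to 10(W), a W ⇒ L
n=12: can move to 9, which is L ⇒ W
n=13: the only move is to 12(W), a W ⇒ L
n=14: can move to 7, which is L ⇒ W
n=15: moves to 10(W), 12(W), 14(W); every one is W ⇒ L
n=16: can move to 15, which is L ⇒ W
n=17: the only move is to 16(W), a W ⇒ L
n=18: can move to 9, which is L ⇒ W
n=19: the only move is to 18(W), a W ⇒ L
The starting position 19 is L: whatever Rosa does, the opponent receives a W position.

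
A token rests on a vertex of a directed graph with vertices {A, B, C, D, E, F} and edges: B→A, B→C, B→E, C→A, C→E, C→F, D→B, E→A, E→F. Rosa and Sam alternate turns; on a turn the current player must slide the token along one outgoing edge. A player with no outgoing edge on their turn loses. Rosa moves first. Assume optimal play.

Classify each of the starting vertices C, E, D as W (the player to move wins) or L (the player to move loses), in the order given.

Compute win/loss labels from the base case upward. A position with no move is L. Any other position is W if it can reach an L in one move, else L.
Every edge goes from a vertex to one that appears earlier in the order A, F, E, C, B, D, so processing vertices in that order labels each vertex after all of its successors.
A: no outgoing edge → L
F: no outgoing edge → L
E: reaches L-position F → W
C: reaches L-position F → W
B: reaches L-position A → W
D: only reaches B(W), which is W → L

C: W, E: W, D: L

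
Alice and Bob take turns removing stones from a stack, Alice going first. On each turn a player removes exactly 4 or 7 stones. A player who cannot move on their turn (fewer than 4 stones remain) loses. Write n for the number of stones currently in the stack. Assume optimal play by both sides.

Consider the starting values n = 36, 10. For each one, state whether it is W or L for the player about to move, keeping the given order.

36: L, 10: W

Classify positions by backward induction: terminal positions (no move available) are L. From any other position, the mover wins iff some move reaches an L.
n=0: no move → L
n=1: no move → L
n=2: no move → L
n=3: no move → L
n=4: reaches L-position 0 → W
n=5: reaches L-position 1 → W
n=6: reaches L-position 2 → W
n=7: reaches L-position 3 → W
n=8: reaches L-position 1 → W
n=9: reaches L-position 2 → W
n=10: reaches L-position 3 → W
n=11: only reaches 7(W), 4(W), all W → L
n=12: only reaches 8(W), 5(W), all W → L
n=13: only reaches 9(W), 6(W), all W → L
n=14: only reaches 10(W), 7(W), all W → L
n=15: reaches L-position 11 → W
n=16: reaches L-position 12 → W
n=17: reaches L-position 13 → W
n=18: reaches L-position 14 → W
n=19: reaches L-position 12 → W
n=20: reaches L-position 13 → W
n=21: reaches L-position 14 → W
n=22: only reaches 18(W), 15(W), all W → L
n=23: only reaches 19(W), 16(W), all W → L
n=24: only reaches 20(W), 17(W), all W → L
n=25: only reaches 21(W), 18(W), all W → L
n=26: reaches L-position 22 → W
n=27: reaches L-position 23 → W
n=28: reaches L-position 24 → W
n=29: reaches L-position 25 → W
n=30: reaches L-position 23 → W
n=31: reaches L-position 24 → W
n=32: reaches L-position 25 → W
n=33: only reaches 29(W), 26(W), all W → L
n=34: only reaches 30(W), 27(W), all W → L
n=35: only reaches 31(W), 28(W), all W → L
n=36: only reaches 32(W), 29(W), all W → L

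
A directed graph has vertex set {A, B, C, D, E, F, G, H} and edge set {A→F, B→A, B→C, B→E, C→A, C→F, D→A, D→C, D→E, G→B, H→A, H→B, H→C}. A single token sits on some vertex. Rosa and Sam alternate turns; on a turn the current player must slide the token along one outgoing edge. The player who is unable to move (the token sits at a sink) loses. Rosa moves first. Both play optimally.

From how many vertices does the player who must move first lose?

Work bottom-up. With no move the player to move loses. Otherwise the position is W if at least one move leads to an L position for the opponent, and L if every move leads to a W.
Every edge goes from a vertex to one that appears earlier in the order F, E, A, C, B, D, G, H, so processing vertices in that order labels each vertex after all of its successors.
F: no outgoing edge → L
E: no outgoing edge → L
A: can move to F, which is L ⇒ W
C: can move to F, which is L ⇒ W
B: can move to E, which is L ⇒ W
D: can move to E, which is L ⇒ W
G: the only move is to B(W), a W ⇒ L
H: moves to B(W), C(W), A(W); every one is W ⇒ L
The L vertices are E, F, G, H; that is 4 in all.

4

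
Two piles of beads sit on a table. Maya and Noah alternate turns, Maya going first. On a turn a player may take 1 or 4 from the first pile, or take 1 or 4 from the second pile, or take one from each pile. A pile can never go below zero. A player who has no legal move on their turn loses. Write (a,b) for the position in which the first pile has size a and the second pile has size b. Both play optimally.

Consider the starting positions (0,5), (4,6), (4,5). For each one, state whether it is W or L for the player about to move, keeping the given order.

(0,5): L, (4,6): W, (4,5): W

Compute win/loss labels from the base case upward. A position with no move is L. Any other position is W if it can reach an L in one move, else L.
No move ever increases a pile, so every position that can arise here has a ≤ 4 and b ≤ 6; it is enough to label the cells with 0 ≤ a ≤ 4 and 0 ≤ b ≤ 6.
Every move lowers a or b (never raises either), so fill the grid row by row in increasing a, and left to right within a row: each cell's successors are then already labelled.
      b=0  b=1  b=2  b=3  b=4  b=5  b=6
a=0:    L    W    L    W    W    L    W
a=1:    W    W    W    W    L    W    W
a=2:    L    W    L    W    W    W    W
a=3:    W    W    W    W    L    W    L
a=4:    W    L    W    L    W    W    W
Cells with no legal move (terminal, hence L): (0,0).
The remaining L cells, each justified by listing all of its moves:
(0,2): L (sole option (0,1)(W) is W)
(0,5): L (options (0,4)(W), (0,1)(W) are all W)
(1,4): L (options (0,4)(W), (1,3)(W), (1,0)(W), (0,3)(W) are all W)
(2,0): L (sole option (1,0)(W) is W)
(2,2): L (options (1,2)(W), (2,1)(W), (1,1)(W) are all W)
(3,4): L (options (2,4)(W), (3,3)(W), (3,0)(W), (2,3)(W) are all W)
(3,6): L (options (2,6)(W), (3,5)(W), (3,2)(W), (2,5)(W) are all W)
(4,1): L (options (3,1)(W), (0,1)(W), (4,0)(W), (3,0)(W) are all W)
(4,3): L (options (3,3)(W), (0,3)(W), (4,2)(W), (3,2)(W) are all W)
Every other cell has at least one move into one of the L cells above, so it is W.
(0,5): one of the L cells justified above, so L
(4,6): the move to (3,6) reaches an L cell, so W
(4,5): the move to (0,5) reaches an L cell, so W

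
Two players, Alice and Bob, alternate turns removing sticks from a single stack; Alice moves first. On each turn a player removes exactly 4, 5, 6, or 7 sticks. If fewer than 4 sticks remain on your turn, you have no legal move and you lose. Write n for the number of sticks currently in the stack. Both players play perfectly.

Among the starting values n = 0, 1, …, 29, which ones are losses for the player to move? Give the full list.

0, 1, 2, 3, 11, 12, 13, 14, 22, 23, 24, 25

Classify positions by backward induction: terminal positions (no move available) are L. From any other position, the mover wins iff some move reaches an L.
n=0: no move → L
n=1: no move → L
n=2: no move → L
n=3: no move → L
n=4: can move to 0, which is L ⇒ W
n=5: can move to 1, which is L ⇒ W
n=6: can move to 2, which is L ⇒ W
n=7: can move to 3, which is L ⇒ W
n=8: can move to 3, which is L ⇒ W
n=9: can move to 3, which is L ⇒ W
n=10: can move to 3, which is L ⇒ W
n=11: moves to 7(W), 6(W), 5(W), 4(W); every one is W ⇒ L
n=12: moves to 8(W), 7(W), 6(W), 5(W); every one is W ⇒ L
n=13: moves to 9(W), 8(W), 7(W), 6(W); every one is W ⇒ L
n=14: moves to 10(W), 9(W), 8(W), 7(W); every one is W ⇒ L
n=15: can move to 11, which is L ⇒ W
n=16: can move to 12, which is L ⇒ W
n=17: can move to 13, which is L ⇒ W
n=18: can move to 14, which is L ⇒ W
n=19: can move to 14, which is L ⇒ W
n=20: can move to 14, which is L ⇒ W
n=21: can move to 14, which is L ⇒ W
n=22: moves to 18(W), 17(W), 16(W), 15(W); every one is W ⇒ L
n=23: moves to 19(W), 18(W), 17(W), 16(W); every one is W ⇒ L
n=24: moves to 20(W), 19(W), 18(W), 17(W); every one is W ⇒ L
n=25: moves to 21(W), 20(W), 19(W), 18(W); every one is W ⇒ L
n=26: can move to 22, which is L ⇒ W
n=27: can move to 23, which is L ⇒ W
n=28: can move to 24, which is L ⇒ W
n=29: can move to 25, which is L ⇒ W
The losing starting values of n are exactly the entries labelled L in this table (12 of them).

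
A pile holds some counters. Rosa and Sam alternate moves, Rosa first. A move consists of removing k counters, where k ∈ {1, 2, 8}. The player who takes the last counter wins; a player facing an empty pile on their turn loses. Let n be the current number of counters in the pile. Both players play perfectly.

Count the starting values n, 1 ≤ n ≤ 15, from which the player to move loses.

Label each position W (a win for the player to move) or L (a loss). A position with no legal move is L; any other position is W exactly when some move reaches an L, and L when every move reaches a W.
n=0: no move → L
n=1: can move to 0, which is L ⇒ W
n=2: can move to 0, which is L ⇒ W
n=3: moves to 2(W), 1(W); every one is W ⇒ L
n=4: can move to 3, which is L ⇒ W
n=5: can move to 3, which is L ⇒ W
n=6: moves to 5(W), 4(W); every one is W ⇒ L
n=7: can move to 6, which is L ⇒ W
n=8: can move to 6, which is L ⇒ W
n=9: moves to 8(W), 7(W), 1(W); every one is W ⇒ L
n=10: can move to 9, which is L ⇒ W
n=11: can move to 9, which is L ⇒ W
n=12: moves to 11(W), 10(W), 4(W); every one is W ⇒ L
n=13: can move to 12, which is L ⇒ W
n=14: can move to 12, which is L ⇒ W
n=15: moves to 14(W), 13(W), 7(W); every one is W ⇒ L
L entries with 1 ≤ n ≤ 15 (n=0 is outside the asked range and is not counted): n = 3, 6, 9, 12, 15; that makes 5.

5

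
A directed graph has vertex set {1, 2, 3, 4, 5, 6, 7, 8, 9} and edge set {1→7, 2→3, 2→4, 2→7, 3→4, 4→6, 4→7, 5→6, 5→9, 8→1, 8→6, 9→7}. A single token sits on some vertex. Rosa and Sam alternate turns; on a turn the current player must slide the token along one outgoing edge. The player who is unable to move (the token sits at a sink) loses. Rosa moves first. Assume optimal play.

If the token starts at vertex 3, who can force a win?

Sam wins.

Positions with no move are L. A position that does have a move is losing for the player to move precisely when every available move leads to a winning position for the opponent. Fill in the labels:
Every edge goes from a vertex to one that appears earlier in the order 7, 6, 9, 4, 1, 3, 5, 2, 8, so processing vertices in that order labels each vertex after all of its successors.
7: no outgoing edge → L
6: no outgoing edge → L
9: W (go to 7, an L position)
4: W (go to 6, an L position)
1: W (go to 7, an L position)
3: L (sole option 4(W) is W)
5: W (go to 6, an L position)
2: W (go to 3, an L position)
8: W (go to 6, an L position)
The starting position 3 is L: whatever Rosa does, the opponent receives a W position.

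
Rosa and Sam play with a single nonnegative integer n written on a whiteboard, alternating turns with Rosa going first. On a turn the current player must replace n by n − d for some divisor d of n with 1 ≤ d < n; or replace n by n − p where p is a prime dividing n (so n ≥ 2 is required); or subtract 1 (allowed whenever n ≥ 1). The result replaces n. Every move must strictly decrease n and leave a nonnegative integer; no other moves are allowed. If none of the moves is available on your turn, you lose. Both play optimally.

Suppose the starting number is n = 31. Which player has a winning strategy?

Rosa wins.

Build the W/L table. Terminal = L. A non-terminal position is W if it has a move to some L; otherwise it is L.
n=0: no move → L
n=1: can move to 0, which is L ⇒ W
n=2: can move to 0, which is L ⇒ W
n=3: can move to 0, which is L ⇒ W
n=4: moves to 2(W), 3(W); every one is W ⇒ L
n=5: can move to 0, which is L ⇒ W
n=6: can move to 4, which is L ⇒ W
n=7: can move to 0, which is L ⇒ W
n=8: can move to 4, which is L ⇒ W
n=9: moves to 6(W), 8(W); every one is W ⇒ L
n=10: can move to 9, which is L ⇒ W
n=11: can move to 0, which is L ⇒ W
n=12: can move to 9, which is L ⇒ W
n=13: can move to 0, which is L ⇒ W
n=14: moves to 7(W), 12(W), 13(W); every one is W ⇒ L
n=15: can move to 14, which is L ⇒ W
n=16: can move to 14, which is L ⇒ W
n=17: can move to 0, which is L ⇒ W
n=18: can move to 9, which is L ⇒ W
n=19: can move to 0, which is L ⇒ W
n=20: moves to 10(W), 15(W), 16(W), 18(W), 19(W); every one is W ⇒ L
n=21: can move to 14, which is L ⇒ W
n=22: can move to 20, which is L ⇒ W
n=23: can move to 0, which is L ⇒ W
n=24: can move to 20, which is L ⇒ W
n=25: can move to 20, which is L ⇒ W
n=26: moves to 13(W), 24(W), 25(W); every one is W ⇒ L
n=27: can move to 26, which is L ⇒ W
n=28: can move to 14, which is L ⇒ W
n=29: can move to 0, which is L ⇒ W
n=30: can move to 20, which is L ⇒ W
n=31: can move to 0, which is L ⇒ W
The starting position 31 is W: Rosa should move to 0, handing over an L position.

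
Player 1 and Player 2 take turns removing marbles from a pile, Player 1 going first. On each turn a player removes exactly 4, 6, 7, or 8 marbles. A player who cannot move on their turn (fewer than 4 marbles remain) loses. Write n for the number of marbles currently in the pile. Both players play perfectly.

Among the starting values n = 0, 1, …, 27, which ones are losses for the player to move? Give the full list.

Compute win/loss labels from the base case upward. A position with no move is L. Any other position is W if it can reach an L in one move, else L.
n=0: no move → L
n=1: no move → L
n=2: no move → L
n=3: no move → L
n=4: reaches L-position 0 → W
n=5: reaches L-position 1 → W
n=6: reaches L-position 2 → W
n=7: reaches L-position 3 → W
n=8: reaches L-position 2 → W
n=9: reaches L-position 3 → W
n=10: reaches L-position 3 → W
n=11: reaches L-position 3 → W
n=12: only reaches 8(W), 6(W), 5(W), 4(W), all W → L
n=13: only reaches 9(W), 7(W), 6(W), 5(W), all W → L
n=14: only reaches 10(W), 8(W), 7(W), 6(W), all W → L
n=15: only reaches 11(W), 9(W), 8(W), 7(W), all W → L
n=16: reaches L-position 12 → W
n=17: reaches L-position 13 → W
n=18: reaches L-position 14 → W
n=19: reaches L-position 15 → W
n=20: reaches L-position 14 → W
n=21: reaches L-position 15 → W
n=22: reaches L-position 15 → W
n=23: reaches L-position 15 → W
n=24: only reaches 20(W), 18(W), 17(W), 16(W), all W → L
n=25: only reaches 21(W), 19(W), 18(W), 17(W), all W → L
n=26: only reaches 22(W), 20(W), 19(W), 18(W), all W → L
n=27: only reaches 23(W), 21(W), 20(W), 19(W), all W → L
The losing starting values of n are exactly the entries labelled L in this table (12 of them).

0, 1, 2, 3, 12, 13, 14, 15, 24, 25, 26, 27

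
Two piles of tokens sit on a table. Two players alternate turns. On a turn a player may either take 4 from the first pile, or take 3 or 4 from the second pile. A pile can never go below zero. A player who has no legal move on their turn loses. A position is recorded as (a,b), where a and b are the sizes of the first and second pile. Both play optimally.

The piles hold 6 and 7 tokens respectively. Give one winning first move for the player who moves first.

Move to (2,7).

Compute win/loss labels from the base case upward. A position with no move is L. Any other position is W if it can reach an L in one move, else L.
No move ever increases a pile, so every position that can arise here has a ≤ 6 and b ≤ 7; it is enough to label the cells with 0 ≤ a ≤ 6 and 0 ≤ b ≤ 7.
Every move lowers a or b (never raises either), so fill the grid row by row in increasing a, and left to right within a row: each cell's successors are then already labelled.
      b=0  b=1  b=2  b=3  b=4  b=5  b=6  b=7
a=0:    L    L    L    W    W    W    W    L
a=1:    L    L    L    W    W    W    W    L
a=2:    L    L    L    W    W    W    W    L
a=3:    L    L    L    W    W    W    W    L
a=4:    W    W    W    L    L    L    W    W
a=5:    W    W    W    L    L    L    W    W
a=6:    W    W    W    L    L    L    W    W
Cells with no legal move (terminal, hence L): (0,0), (0,1), (0,2), (1,0), (1,1), (1,2), (2,0), (2,1), (2,2), (3,0), (3,1), (3,2).
The remaining L cells, each justified by listing all of its moves:
(0,7): only reaches (0,4)(W), (0,3)(W), all W → L
(1,7): only reaches (1,4)(W), (1,3)(W), all W → L
(2,7): only reaches (2,4)(W), (2,3)(W), all W → L
(3,7): only reaches (3,4)(W), (3,3)(W), all W → L
(4,3): only reaches (0,3)(W), (4,0)(W), all W → L
(4,4): only reaches (0,4)(W), (4,1)(W), (4,0)(W), all W → L
(4,5): only reaches (0,5)(W), (4,2)(W), (4,1)(W), all W → L
(5,3): only reaches (1,3)(W), (5,0)(W), all W → L
(5,4): only reaches (1,4)(W), (5,1)(W), (5,0)(W), all W → L
(5,5): only reaches (1,5)(W), (5,2)(W), (5,1)(W), all W → L
(6,3): only reaches (2,3)(W), (6,0)(W), all W → L
(6,4): only reaches (2,4)(W), (6,1)(W), (6,0)(W), all W → L
(6,5): only reaches (2,5)(W), (6,2)(W), (6,1)(W), all W → L
Every other cell has at least one move into one of the L cells above, so it is W.
From (6,7), the L positions reachable in one move are: (2,7), (6,4), (6,3). Any move reaching one of these is winning.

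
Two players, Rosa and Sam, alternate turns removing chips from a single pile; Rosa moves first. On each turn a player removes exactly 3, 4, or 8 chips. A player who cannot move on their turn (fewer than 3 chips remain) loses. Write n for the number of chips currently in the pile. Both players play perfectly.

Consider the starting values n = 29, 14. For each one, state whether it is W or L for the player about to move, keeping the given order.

29: W, 14: L

Positions with no move are L. A position that does have a move is losing for the player to move precisely when every available move leads to a winning position for the opponent. Fill in the labels:
n=0: no move → L
n=1: no move → L
n=2: no move → L
n=3: reaches L-position 0 → W
n=4: reaches L-position 1 → W
n=5: reaches L-position 2 → W
n=6: reaches L-position 2 → W
n=7: only reaches 4(W), 3(W), all W → L
n=8: reaches L-position 0 → W
n=9: reaches L-position 1 → W
n=10: reaches L-position 7 → W
n=11: reaches L-position 7 → W
n=12: only reaches 9(W), 8(W), 4(W), all W → L
n=13: only reaches 10(W), 9(W), 5(W), all W → L
n=14: only reaches 11(W), 10(W), 6(W), all W → L
n=15: reaches L-position 12 → W
n=16: reaches L-position 13 → W
n=17: reaches L-position 14 → W
n=18: reaches L-position 14 → W
n=19: only reaches 16(W), 15(W), 11(W), all W → L
n=20: reaches L-position 12 → W
n=21: reaches L-position 13 → W
n=22: reaches L-position 19 → W
n=23: reaches L-position 19 → W
n=24: only reaches 21(W), 20(W), 16(W), all W → L
n=25: only reaches 22(W), 21(W), 17(W), all W → L
n=26: only reaches 23(W), 22(W), 18(W), all W → L
n=27: reaches L-position 24 → W
n=28: reaches L-position 25 → W
n=29: reaches L-position 26 → W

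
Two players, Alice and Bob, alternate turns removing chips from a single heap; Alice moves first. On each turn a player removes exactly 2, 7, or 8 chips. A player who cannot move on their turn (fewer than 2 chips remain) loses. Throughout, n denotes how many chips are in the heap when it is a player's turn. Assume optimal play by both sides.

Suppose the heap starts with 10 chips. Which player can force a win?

Bob wins.

Compute win/loss labels from the base case upward. A position with no move is L. Any other position is W if it can reach an L in one move, else L.
n=0: no move → L
n=1: no move → L
n=2: reaches L-position 0 → W
n=3: reaches L-position 1 → W
n=4: only reaches 2(W), which is W → L
n=5: only reaches 3(W), which is W → L
n=6: reaches L-position 4 → W
n=7: reaches L-position 5 → W
n=8: reaches L-position 1 → W
n=9: reaches L-position 1 → W
n=10: only reaches 8(W), 3(W), 2(W), all W → L
The starting position 10 is L: whatever Alice does, the opponent receives a W position.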